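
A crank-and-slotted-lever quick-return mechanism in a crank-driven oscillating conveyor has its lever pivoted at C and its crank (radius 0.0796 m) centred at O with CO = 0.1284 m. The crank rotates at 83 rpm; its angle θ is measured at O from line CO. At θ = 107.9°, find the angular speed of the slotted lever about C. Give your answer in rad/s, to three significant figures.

1.68

ω = 8.692 rad/s (from 83 rpm).
Crank pin A relative to C: A = (d + r cosθ, r sinθ); lever angle φ = atan2(r sinθ, d + r cosθ).
Differentiating tanφ: φ̇ = rω(d cosθ + r)/(d² + r² + 2dr cosθ).
d² + r² + 2dr cosθ = |CA|² = 0.01654 m²;  d cosθ + r = +0.040135 m.
|ω_lever| = |0.0796·8.692·+0.040135| / 0.01654 = 1.6789 rad/s.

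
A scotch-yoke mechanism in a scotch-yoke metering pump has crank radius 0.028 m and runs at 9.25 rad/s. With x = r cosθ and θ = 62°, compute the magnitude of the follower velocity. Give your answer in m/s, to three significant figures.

ω = 9.25 rad/s
x = r cosθ ⇒ ẋ = −rω sinθ.
|v| = rω|sinθ| = 0.028·9.25·|sin 62°| = 0.22868 m/s.

0.229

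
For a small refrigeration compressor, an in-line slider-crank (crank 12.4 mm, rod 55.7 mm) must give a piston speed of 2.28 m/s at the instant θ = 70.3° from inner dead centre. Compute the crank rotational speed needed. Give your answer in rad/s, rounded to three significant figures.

181

For an in-line slider-crank, |v_piston| = rω|sinθ|·[1 + r cosθ/√(L² − r² sin²θ)].
With r = 0.0124 m, L = 0.0557 m, θ = 70.3°: the bracketed kinematic factor |dx/dθ| = 0.01257 m.
ω = v/|dx/dθ| = 2.28/0.01257 = 181.38 rad/s.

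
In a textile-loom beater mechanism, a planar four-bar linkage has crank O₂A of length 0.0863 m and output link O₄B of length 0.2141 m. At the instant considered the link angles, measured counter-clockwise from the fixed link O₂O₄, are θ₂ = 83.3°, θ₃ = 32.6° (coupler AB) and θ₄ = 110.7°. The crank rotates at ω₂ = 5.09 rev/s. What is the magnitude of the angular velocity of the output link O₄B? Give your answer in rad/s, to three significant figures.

10.2

ω₂ = 31.98 rad/s (from 5.09 rev/s).
Differentiating the loop-closure r₂e^{iθ₂}+r₃e^{iθ₃}=r₁+r₄e^{iθ₄} gives r₂ω₂e^{iθ₂}+r₃ω₃e^{iθ₃}=r₄ω₄e^{iθ₄}.
Eliminating the other unknown: ω₄ = r₂ω₂ sin(θ₂−θ₃) / [r₄ sin(θ₄−θ₃)].
Numerator sine = +0.77384; denominator sine = +0.97851.
Result = 0.0863·31.98·(+0.77384) / (0.2141·(+0.97851)) = +10.195 rad/s; magnitude 10.195 rad/s.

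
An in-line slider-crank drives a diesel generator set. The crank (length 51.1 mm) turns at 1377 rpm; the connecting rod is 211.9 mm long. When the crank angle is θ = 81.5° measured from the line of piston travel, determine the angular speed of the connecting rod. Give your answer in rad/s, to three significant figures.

5.29

ω = 144.2 rad/s (converted from 1377 rpm).
The rod makes angle φ with the slider axis where L sinφ = r sinθ; differentiating, L cosφ·φ̇ = r ω cosθ.
L cosφ = √(L² − r² sin²θ) = 0.20578 m.
|ω_rod| = r ω |cosθ| / √(L² − r² sin²θ) = 0.0511·144.2·0.14781/0.20578 = 5.2926 rad/s.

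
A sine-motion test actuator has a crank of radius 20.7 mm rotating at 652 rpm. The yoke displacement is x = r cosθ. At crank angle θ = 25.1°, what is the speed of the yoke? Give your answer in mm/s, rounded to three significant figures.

ω = 68.28 rad/s (from 652 rpm).
x = r cosθ ⇒ ẋ = −rω sinθ.
|v| = rω|sinθ| = 0.0207·68.28·|sin 25.1°| = 0.59954 m/s = 599.54 mm/s.

600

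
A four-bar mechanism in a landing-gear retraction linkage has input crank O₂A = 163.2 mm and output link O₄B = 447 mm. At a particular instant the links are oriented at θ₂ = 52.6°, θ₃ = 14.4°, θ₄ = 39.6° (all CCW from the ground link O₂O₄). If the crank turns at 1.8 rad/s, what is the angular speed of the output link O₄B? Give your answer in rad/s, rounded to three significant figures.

0.955

ω₂ = 1.8 rad/s
Differentiating the loop-closure r₂e^{iθ₂}+r₃e^{iθ₃}=r₁+r₄e^{iθ₄} gives r₂ω₂e^{iθ₂}+r₃ω₃e^{iθ₃}=r₄ω₄e^{iθ₄}.
Eliminating the other unknown: ω₄ = r₂ω₂ sin(θ₂−θ₃) / [r₄ sin(θ₄−θ₃)].
Numerator sine = +0.61841; denominator sine = +0.42578.
Result = 0.1632·1.8·(+0.61841) / (0.447·(+0.42578)) = +0.9545 rad/s; magnitude 0.9545 rad/s.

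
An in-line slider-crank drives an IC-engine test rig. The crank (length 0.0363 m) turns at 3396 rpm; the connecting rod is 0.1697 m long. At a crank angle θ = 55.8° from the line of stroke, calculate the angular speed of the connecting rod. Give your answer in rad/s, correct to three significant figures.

ω = 355.6 rad/s (converted from 3396 rpm).
The rod makes angle φ with the slider axis where L sinφ = r sinθ; differentiating, L cosφ·φ̇ = r ω cosθ.
L cosφ = √(L² − r² sin²θ) = 0.16702 m.
|ω_rod| = r ω |cosθ| / √(L² − r² sin²θ) = 0.0363·355.6·0.56208/0.16702 = 43.444 rad/s.

43.4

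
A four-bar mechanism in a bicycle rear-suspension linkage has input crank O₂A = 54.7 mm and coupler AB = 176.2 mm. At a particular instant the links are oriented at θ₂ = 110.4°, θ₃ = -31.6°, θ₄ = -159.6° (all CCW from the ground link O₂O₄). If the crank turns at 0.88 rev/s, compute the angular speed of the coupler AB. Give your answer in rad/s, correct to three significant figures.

2.18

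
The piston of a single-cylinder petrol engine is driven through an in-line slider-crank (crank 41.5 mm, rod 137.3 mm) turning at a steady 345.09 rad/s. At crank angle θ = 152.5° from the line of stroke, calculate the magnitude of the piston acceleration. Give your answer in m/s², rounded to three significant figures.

ω = 345.1 rad/s
x(θ) = r cosθ + √(L² − r² sin²θ); with ω constant, a = ω²·d²x/dθ².
d²x/dθ² = −r cosθ − r²(cos2θ)/√u − r⁴ sin²2θ/(4u^{3/2}),  u = L² − r² sin²θ = 0.0184841 m².
Substituting r = 0.0415 m, L = 0.1373 m, θ = 152.5°: d²x/dθ² = +0.029347 m.
a = ω²·d²x/dθ² = (345.1)²·(+0.029347) = +3494.9 m/s²;  |a| = 3494.9 m/s².

3490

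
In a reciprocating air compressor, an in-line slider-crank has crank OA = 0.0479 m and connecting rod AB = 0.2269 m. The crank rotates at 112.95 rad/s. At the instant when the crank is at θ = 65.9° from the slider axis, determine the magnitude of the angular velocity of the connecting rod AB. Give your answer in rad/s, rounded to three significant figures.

9.92

ω = 113 rad/s
The rod makes angle φ with the slider axis where L sinφ = r sinθ; differentiating, L cosφ·φ̇ = r ω cosθ.
L cosφ = √(L² − r² sin²θ) = 0.22265 m.
|ω_rod| = r ω |cosθ| / √(L² − r² sin²θ) = 0.0479·113·0.40833/0.22265 = 9.9224 rad/s.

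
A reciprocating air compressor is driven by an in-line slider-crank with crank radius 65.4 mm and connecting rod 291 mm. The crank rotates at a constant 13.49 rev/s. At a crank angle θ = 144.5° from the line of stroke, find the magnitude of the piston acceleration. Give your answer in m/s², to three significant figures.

347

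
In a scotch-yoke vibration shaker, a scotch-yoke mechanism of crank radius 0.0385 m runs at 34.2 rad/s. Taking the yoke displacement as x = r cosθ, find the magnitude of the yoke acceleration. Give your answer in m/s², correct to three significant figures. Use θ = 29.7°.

39.1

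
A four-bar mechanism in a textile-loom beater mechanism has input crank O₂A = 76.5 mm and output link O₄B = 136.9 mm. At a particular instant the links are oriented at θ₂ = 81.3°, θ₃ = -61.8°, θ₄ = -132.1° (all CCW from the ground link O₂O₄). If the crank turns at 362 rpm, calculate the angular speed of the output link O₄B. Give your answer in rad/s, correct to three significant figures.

13.5

ω₂ = 37.91 rad/s (from 362 rpm).
Differentiating the loop-closure r₂e^{iθ₂}+r₃e^{iθ₃}=r₁+r₄e^{iθ₄} gives r₂ω₂e^{iθ₂}+r₃ω₃e^{iθ₃}=r₄ω₄e^{iθ₄}.
Eliminating the other unknown: ω₄ = r₂ω₂ sin(θ₂−θ₃) / [r₄ sin(θ₄−θ₃)].
Numerator sine = +0.60042; denominator sine = -0.94147.
Result = 0.0765·37.91·(+0.60042) / (0.1369·(-0.94147)) = -13.51 rad/s; magnitude 13.51 rad/s.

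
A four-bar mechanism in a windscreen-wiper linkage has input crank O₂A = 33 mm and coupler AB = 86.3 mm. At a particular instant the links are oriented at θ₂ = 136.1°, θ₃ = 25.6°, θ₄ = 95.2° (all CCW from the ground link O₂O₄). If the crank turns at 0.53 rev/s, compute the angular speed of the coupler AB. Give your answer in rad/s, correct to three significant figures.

0.890

ω₂ = 3.33 rad/s (from 0.53 rev/s).
Differentiating the loop-closure r₂e^{iθ₂}+r₃e^{iθ₃}=r₁+r₄e^{iθ₄} gives r₂ω₂e^{iθ₂}+r₃ω₃e^{iθ₃}=r₄ω₄e^{iθ₄}.
Eliminating the other unknown: ω₃ = r₂ω₂ sin(θ₄−θ₂) / [r₃ sin(θ₃−θ₄)].
Numerator sine = -0.65474; denominator sine = -0.93728.
Result = 0.033·3.33·(-0.65474) / (0.0863·(-0.93728)) = +0.88952 rad/s; magnitude 0.88952 rad/s.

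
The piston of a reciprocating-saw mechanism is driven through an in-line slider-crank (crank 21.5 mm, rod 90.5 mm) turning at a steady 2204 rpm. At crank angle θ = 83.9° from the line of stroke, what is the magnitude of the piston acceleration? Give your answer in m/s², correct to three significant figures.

ω = 2π·2204/60 = 230.8 rad/s
x(θ) = r cosθ + √(L² − r² sin²θ); with ω constant, a = ω²·d²x/dθ².
d²x/dθ² = −r cosθ − r²(cos2θ)/√u − r⁴ sin²2θ/(4u^{3/2}),  u = L² − r² sin²θ = 0.00773322 m².
Substituting r = 0.0215 m, L = 0.0905 m, θ = 83.9°: d²x/dθ² = +0.0028496 m.
a = ω²·d²x/dθ² = (230.8)²·(+0.0028496) = +151.8 m/s²;  |a| = 151.8 m/s².

152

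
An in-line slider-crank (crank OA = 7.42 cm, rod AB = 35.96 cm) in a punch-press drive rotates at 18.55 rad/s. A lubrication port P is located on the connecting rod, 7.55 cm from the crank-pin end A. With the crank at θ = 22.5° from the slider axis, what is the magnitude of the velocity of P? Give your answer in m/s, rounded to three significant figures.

ω = 18.55 rad/s.  Crank-pin speed |V_A| = rω = 1.3764 m/s, perpendicular to OA.
Rod angle: sinφ = −(r/L) sinθ ⇒ φ = -4.529°; ω_rod = −rω cosθ/√(L²−r²sin²θ) = -3.5473 rad/s.
V_P = V_A + ω_rod × AP, with AP = 0.0755 m along the rod.
Components: V_Px = −rω sinθ − a·ω_rod·sinφ = -0.54788 m/s;  V_Py = rω cosθ + a·ω_rod·cosφ = +1.0046 m/s.
|V_P| = √(V_Px² + V_Py²) = 1.1443 m/s.

1.14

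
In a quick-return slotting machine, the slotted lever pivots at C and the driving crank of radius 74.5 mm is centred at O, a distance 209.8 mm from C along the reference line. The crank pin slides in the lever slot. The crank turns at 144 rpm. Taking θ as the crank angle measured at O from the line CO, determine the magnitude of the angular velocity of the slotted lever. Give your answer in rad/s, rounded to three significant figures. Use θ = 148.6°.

5.13

ω = 15.08 rad/s (from 144 rpm).
Crank pin A relative to C: A = (d + r cosθ, r sinθ); lever angle φ = atan2(r sinθ, d + r cosθ).
Differentiating tanφ: φ̇ = rω(d cosθ + r)/(d² + r² + 2dr cosθ).
d² + r² + 2dr cosθ = |CA|² = 0.0228841 m²;  d cosθ + r = -0.10457 m.
|ω_lever| = |0.0745·15.08·-0.10457| / 0.0228841 = 5.1338 rad/s.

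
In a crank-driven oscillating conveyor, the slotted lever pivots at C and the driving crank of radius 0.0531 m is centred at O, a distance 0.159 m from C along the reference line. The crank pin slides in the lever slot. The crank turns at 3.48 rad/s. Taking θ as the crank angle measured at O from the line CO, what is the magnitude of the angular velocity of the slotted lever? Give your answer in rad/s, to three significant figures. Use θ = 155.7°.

ω = 3.48 rad/s
Crank pin A relative to C: A = (d + r cosθ, r sinθ); lever angle φ = atan2(r sinθ, d + r cosθ).
Differentiating tanφ: φ̇ = rω(d cosθ + r)/(d² + r² + 2dr cosθ).
d² + r² + 2dr cosθ = |CA|² = 0.0127108 m²;  d cosθ + r = -0.091813 m.
|ω_lever| = |0.0531·3.48·-0.091813| / 0.0127108 = 1.3348 rad/s.

1.33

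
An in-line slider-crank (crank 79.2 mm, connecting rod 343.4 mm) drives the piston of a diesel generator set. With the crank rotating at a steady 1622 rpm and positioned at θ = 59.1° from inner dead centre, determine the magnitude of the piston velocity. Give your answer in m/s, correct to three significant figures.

ω = 2π·1622/60 = 169.9 rad/s
For an in-line slider-crank, x = r cosθ + √(L² − r² sin²θ), so v = −rω sinθ·[1 + r cosθ/√(L² − r² sin²θ)].
With r = 0.0792 m, L = 0.3434 m, θ = 59.1°: √(L² − r² sin²θ) = 0.33661 m.
v = −0.0792·169.9·0.85806·[1 + 0.0792·0.51354/0.33661] = -12.938 m/s.
|v| = 12.938 m/s.

12.9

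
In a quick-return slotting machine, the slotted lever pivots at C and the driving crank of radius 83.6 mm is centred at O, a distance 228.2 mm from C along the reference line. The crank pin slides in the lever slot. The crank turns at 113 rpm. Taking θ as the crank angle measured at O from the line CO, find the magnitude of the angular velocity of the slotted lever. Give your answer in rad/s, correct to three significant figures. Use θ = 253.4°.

0.378

ω = 11.83 rad/s (from 113 rpm).
Crank pin A relative to C: A = (d + r cosθ, r sinθ); lever angle φ = atan2(r sinθ, d + r cosθ).
Differentiating tanφ: φ̇ = rω(d cosθ + r)/(d² + r² + 2dr cosθ).
d² + r² + 2dr cosθ = |CA|² = 0.0481637 m²;  d cosθ + r = +0.018406 m.
|ω_lever| = |0.0836·11.83·+0.018406| / 0.0481637 = 0.37805 rad/s.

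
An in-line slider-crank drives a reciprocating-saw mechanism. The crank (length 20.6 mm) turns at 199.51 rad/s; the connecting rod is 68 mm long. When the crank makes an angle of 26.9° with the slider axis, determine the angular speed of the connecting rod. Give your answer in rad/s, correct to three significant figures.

54.4

ω = 199.5 rad/s
The rod makes angle φ with the slider axis where L sinφ = r sinθ; differentiating, L cosφ·φ̇ = r ω cosθ.
L cosφ = √(L² − r² sin²θ) = 0.067358 m.
|ω_rod| = r ω |cosθ| / √(L² − r² sin²θ) = 0.0206·199.5·0.89180/0.067358 = 54.414 rad/s.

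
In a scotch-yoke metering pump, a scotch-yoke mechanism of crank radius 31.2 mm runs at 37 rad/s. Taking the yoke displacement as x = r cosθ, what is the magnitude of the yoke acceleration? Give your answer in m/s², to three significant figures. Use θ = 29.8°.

ω = 37 rad/s
x = r cosθ ⇒ ẍ = −rω² cosθ (ω constant).
|a| = rω²|cosθ| = 0.0312·(37)²·|cos 29.8°| = 37.065 m/s².

37.1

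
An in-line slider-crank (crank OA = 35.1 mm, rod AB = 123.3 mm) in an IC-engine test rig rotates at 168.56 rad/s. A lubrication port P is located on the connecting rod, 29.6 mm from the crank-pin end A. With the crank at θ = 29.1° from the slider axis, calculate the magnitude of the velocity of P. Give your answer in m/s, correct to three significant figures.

4.97

ω = 168.6 rad/s.  Crank-pin speed |V_A| = rω = 5.9165 m/s, perpendicular to OA.
Rod angle: sinφ = −(r/L) sinθ ⇒ φ = -7.958°; ω_rod = −rω cosθ/√(L²−r²sin²θ) = -42.335 rad/s.
V_P = V_A + ω_rod × AP, with AP = 0.0296 m along the rod.
Components: V_Px = −rω sinθ − a·ω_rod·sinφ = -3.0509 m/s;  V_Py = rω cosθ + a·ω_rod·cosφ = +3.9286 m/s.
|V_P| = √(V_Px² + V_Py²) = 4.9741 m/s.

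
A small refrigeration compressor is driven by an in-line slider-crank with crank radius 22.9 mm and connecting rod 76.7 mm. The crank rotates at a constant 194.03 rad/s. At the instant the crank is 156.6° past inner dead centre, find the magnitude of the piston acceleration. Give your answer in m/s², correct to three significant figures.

ω = 194 rad/s
x(θ) = r cosθ + √(L² − r² sin²θ); with ω constant, a = ω²·d²x/dθ².
d²x/dθ² = −r cosθ − r²(cos2θ)/√u − r⁴ sin²2θ/(4u^{3/2}),  u = L² − r² sin²θ = 0.00580018 m².
Substituting r = 0.0229 m, L = 0.0767 m, θ = 156.6°: d²x/dθ² = +0.01622 m.
a = ω²·d²x/dθ² = (194)²·(+0.01622) = +610.65 m/s²;  |a| = 610.65 m/s².

611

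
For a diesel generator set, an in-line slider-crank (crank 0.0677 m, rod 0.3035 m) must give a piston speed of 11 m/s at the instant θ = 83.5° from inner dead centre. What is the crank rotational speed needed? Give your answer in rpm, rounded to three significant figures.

For an in-line slider-crank, |v_piston| = rω|sinθ|·[1 + r cosθ/√(L² − r² sin²θ)].
With r = 0.0677 m, L = 0.3035 m, θ = 83.5°: the bracketed kinematic factor |dx/dθ| = 0.069007 m.
ω = v/|dx/dθ| = 11/0.069007 = 159.4 rad/s.
N = 60ω/(2π) = 1522.2 rpm.

1520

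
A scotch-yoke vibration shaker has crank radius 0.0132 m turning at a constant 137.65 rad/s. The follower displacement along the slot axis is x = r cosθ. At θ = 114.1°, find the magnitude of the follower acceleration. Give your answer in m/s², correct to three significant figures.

102

ω = 137.7 rad/s
x = r cosθ ⇒ ẍ = −rω² cosθ (ω constant).
|a| = rω²|cosθ| = 0.0132·(137.7)²·|cos 114.1°| = 102.13 m/s².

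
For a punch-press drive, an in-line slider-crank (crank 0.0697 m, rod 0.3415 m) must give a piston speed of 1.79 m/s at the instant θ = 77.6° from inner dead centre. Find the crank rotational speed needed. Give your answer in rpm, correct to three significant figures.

For an in-line slider-crank, |v_piston| = rω|sinθ|·[1 + r cosθ/√(L² − r² sin²θ)].
With r = 0.0697 m, L = 0.3415 m, θ = 77.6°: the bracketed kinematic factor |dx/dθ| = 0.071119 m.
ω = v/|dx/dθ| = 1.79/0.071119 = 25.169 rad/s.
N = 60ω/(2π) = 240.35 rpm.

240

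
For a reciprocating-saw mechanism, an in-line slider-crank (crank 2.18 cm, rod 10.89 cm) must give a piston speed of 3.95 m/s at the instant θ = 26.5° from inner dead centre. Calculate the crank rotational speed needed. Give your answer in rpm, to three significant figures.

3290

For an in-line slider-crank, |v_piston| = rω|sinθ|·[1 + r cosθ/√(L² − r² sin²θ)].
With r = 0.0218 m, L = 0.1089 m, θ = 26.5°: the bracketed kinematic factor |dx/dθ| = 0.011477 m.
ω = v/|dx/dθ| = 3.95/0.011477 = 344.17 rad/s.
N = 60ω/(2π) = 3286.6 rpm.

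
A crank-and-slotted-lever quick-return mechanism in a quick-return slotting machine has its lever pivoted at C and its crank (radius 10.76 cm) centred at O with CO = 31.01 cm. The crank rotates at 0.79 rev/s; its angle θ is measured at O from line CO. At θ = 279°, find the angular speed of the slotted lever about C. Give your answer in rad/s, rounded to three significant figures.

ω = 4.964 rad/s (from 0.79 rev/s).
Crank pin A relative to C: A = (d + r cosθ, r sinθ); lever angle φ = atan2(r sinθ, d + r cosθ).
Differentiating tanφ: φ̇ = rω(d cosθ + r)/(d² + r² + 2dr cosθ).
d² + r² + 2dr cosθ = |CA|² = 0.118179 m²;  d cosθ + r = +0.15611 m.
|ω_lever| = |0.1076·4.964·+0.15611| / 0.118179 = 0.70552 rad/s.

0.706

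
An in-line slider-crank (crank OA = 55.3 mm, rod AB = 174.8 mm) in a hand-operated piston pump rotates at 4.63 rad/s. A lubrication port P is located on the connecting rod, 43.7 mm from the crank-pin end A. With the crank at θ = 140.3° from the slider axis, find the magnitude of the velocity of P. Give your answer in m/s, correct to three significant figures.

ω = 4.63 rad/s.  Crank-pin speed |V_A| = rω = 0.25604 m/s, perpendicular to OA.
Rod angle: sinφ = −(r/L) sinθ ⇒ φ = -11.659°; ω_rod = −rω cosθ/√(L²−r²sin²θ) = +1.1507 rad/s.
V_P = V_A + ω_rod × AP, with AP = 0.0437 m along the rod.
Components: V_Px = −rω sinθ − a·ω_rod·sinφ = -0.15339 m/s;  V_Py = rω cosθ + a·ω_rod·cosφ = -0.14775 m/s.
|V_P| = √(V_Px² + V_Py²) = 0.21297 m/s.

0.213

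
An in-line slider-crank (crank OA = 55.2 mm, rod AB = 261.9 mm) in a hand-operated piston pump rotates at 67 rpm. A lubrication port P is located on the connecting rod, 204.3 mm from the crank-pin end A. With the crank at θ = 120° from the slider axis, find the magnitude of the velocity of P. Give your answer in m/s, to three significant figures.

ω = 7.016 rad/s.  Crank-pin speed |V_A| = rω = 0.3873 m/s, perpendicular to OA.
Rod angle: sinφ = −(r/L) sinθ ⇒ φ = -10.517°; ω_rod = −rω cosθ/√(L²−r²sin²θ) = +0.75203 rad/s.
V_P = V_A + ω_rod × AP, with AP = 0.2043 m along the rod.
Components: V_Px = −rω sinθ − a·ω_rod·sinφ = -0.30736 m/s;  V_Py = rω cosθ + a·ω_rod·cosφ = -0.042589 m/s.
|V_P| = √(V_Px² + V_Py²) = 0.3103 m/s.

0.310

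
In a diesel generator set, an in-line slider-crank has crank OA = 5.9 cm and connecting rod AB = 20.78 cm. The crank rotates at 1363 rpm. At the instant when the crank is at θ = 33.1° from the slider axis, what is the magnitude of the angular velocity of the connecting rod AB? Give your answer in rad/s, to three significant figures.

34.4

ω = 142.7 rad/s (converted from 1363 rpm).
The rod makes angle φ with the slider axis where L sinφ = r sinθ; differentiating, L cosφ·φ̇ = r ω cosθ.
L cosφ = √(L² − r² sin²θ) = 0.20529 m.
|ω_rod| = r ω |cosθ| / √(L² − r² sin²θ) = 0.059·142.7·0.83772/0.20529 = 34.365 rad/s.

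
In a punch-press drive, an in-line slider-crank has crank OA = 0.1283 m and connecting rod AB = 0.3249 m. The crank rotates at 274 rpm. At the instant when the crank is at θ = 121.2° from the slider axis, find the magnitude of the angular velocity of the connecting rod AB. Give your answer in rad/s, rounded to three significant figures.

ω = 28.69 rad/s (converted from 274 rpm).
The rod makes angle φ with the slider axis where L sinφ = r sinθ; differentiating, L cosφ·φ̇ = r ω cosθ.
L cosφ = √(L² − r² sin²θ) = 0.3058 m.
|ω_rod| = r ω |cosθ| / √(L² − r² sin²θ) = 0.1283·28.69·0.51803/0.3058 = 6.2361 rad/s.

6.24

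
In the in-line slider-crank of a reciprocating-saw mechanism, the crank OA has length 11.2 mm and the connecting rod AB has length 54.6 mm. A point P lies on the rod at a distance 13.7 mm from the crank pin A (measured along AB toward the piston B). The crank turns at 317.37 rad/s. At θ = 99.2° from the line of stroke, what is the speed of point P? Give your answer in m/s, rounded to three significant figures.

3.51

ω = 317.4 rad/s.  Crank-pin speed |V_A| = rω = 3.5545 m/s, perpendicular to OA.
Rod angle: sinφ = −(r/L) sinθ ⇒ φ = -11.683°; ω_rod = −rω cosθ/√(L²−r²sin²θ) = +10.629 rad/s.
V_P = V_A + ω_rod × AP, with AP = 0.0137 m along the rod.
Components: V_Px = −rω sinθ − a·ω_rod·sinφ = -3.4793 m/s;  V_Py = rω cosθ + a·ω_rod·cosφ = -0.42571 m/s.
|V_P| = √(V_Px² + V_Py²) = 3.5053 m/s.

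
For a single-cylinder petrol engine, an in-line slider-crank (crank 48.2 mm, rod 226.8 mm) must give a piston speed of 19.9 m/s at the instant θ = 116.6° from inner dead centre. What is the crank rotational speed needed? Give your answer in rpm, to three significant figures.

For an in-line slider-crank, |v_piston| = rω|sinθ|·[1 + r cosθ/√(L² − r² sin²θ)].
With r = 0.0482 m, L = 0.2268 m, θ = 116.6°: the bracketed kinematic factor |dx/dθ| = 0.038921 m.
ω = v/|dx/dθ| = 19.9/0.038921 = 511.29 rad/s.
N = 60ω/(2π) = 4882.5 rpm.

4880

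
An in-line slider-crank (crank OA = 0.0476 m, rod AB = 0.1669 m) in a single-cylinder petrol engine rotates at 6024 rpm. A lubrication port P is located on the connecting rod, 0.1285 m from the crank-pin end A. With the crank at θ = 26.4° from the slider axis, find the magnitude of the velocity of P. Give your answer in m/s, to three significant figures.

17.2

ω = 630.8 rad/s.  Crank-pin speed |V_A| = rω = 30.028 m/s, perpendicular to OA.
Rod angle: sinφ = −(r/L) sinθ ⇒ φ = -7.285°; ω_rod = −rω cosθ/√(L²−r²sin²θ) = -162.46 rad/s.
V_P = V_A + ω_rod × AP, with AP = 0.1285 m along the rod.
Components: V_Px = −rω sinθ − a·ω_rod·sinφ = -15.999 m/s;  V_Py = rω cosθ + a·ω_rod·cosφ = +6.1882 m/s.
|V_P| = √(V_Px² + V_Py²) = 17.154 m/s.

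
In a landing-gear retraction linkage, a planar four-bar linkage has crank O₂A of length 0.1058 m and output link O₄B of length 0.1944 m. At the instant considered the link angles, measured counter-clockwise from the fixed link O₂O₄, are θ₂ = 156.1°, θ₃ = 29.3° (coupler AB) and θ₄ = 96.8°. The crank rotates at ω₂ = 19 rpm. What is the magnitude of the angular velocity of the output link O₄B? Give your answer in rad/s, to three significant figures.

ω₂ = 1.99 rad/s (from 19 rpm).
Differentiating the loop-closure r₂e^{iθ₂}+r₃e^{iθ₃}=r₁+r₄e^{iθ₄} gives r₂ω₂e^{iθ₂}+r₃ω₃e^{iθ₃}=r₄ω₄e^{iθ₄}.
Eliminating the other unknown: ω₄ = r₂ω₂ sin(θ₂−θ₃) / [r₄ sin(θ₄−θ₃)].
Numerator sine = +0.80073; denominator sine = +0.92388.
Result = 0.1058·1.99·(+0.80073) / (0.1944·(+0.92388)) = +0.93852 rad/s; magnitude 0.93852 rad/s.

0.939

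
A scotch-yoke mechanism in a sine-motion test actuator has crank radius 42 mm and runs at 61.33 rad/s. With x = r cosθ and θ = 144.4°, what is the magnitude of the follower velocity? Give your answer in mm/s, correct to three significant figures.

1500

ω = 61.33 rad/s
x = r cosθ ⇒ ẋ = −rω sinθ.
|v| = rω|sinθ| = 0.042·61.33·|sin 144.4°| = 1.4995 m/s = 1499.5 mm/s.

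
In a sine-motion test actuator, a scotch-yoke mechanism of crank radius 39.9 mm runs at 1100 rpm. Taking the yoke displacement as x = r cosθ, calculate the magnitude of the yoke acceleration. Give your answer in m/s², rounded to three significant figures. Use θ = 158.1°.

491

ω = 115.2 rad/s (from 1100 rpm).
x = r cosθ ⇒ ẍ = −rω² cosθ (ω constant).
|a| = rω²|cosθ| = 0.0399·(115.2)²·|cos 158.1°| = 491.23 m/s².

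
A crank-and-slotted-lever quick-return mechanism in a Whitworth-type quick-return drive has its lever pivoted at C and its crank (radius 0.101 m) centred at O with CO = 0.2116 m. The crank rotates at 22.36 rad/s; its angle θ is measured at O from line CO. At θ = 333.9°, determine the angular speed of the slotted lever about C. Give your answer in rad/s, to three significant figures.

7.04

ω = 22.36 rad/s
Crank pin A relative to C: A = (d + r cosθ, r sinθ); lever angle φ = atan2(r sinθ, d + r cosθ).
Differentiating tanφ: φ̇ = rω(d cosθ + r)/(d² + r² + 2dr cosθ).
d² + r² + 2dr cosθ = |CA|² = 0.0933601 m²;  d cosθ + r = +0.29102 m.
|ω_lever| = |0.101·22.36·+0.29102| / 0.0933601 = 7.0398 rad/s.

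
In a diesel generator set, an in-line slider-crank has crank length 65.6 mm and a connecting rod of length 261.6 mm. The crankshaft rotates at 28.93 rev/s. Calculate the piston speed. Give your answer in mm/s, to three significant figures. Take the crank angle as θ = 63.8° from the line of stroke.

11900

ω = 2π·28.9 = 181.8 rad/s
For an in-line slider-crank, x = r cosθ + √(L² − r² sin²θ), so v = −rω sinθ·[1 + r cosθ/√(L² − r² sin²θ)].
With r = 0.0656 m, L = 0.2616 m, θ = 63.8°: √(L² − r² sin²θ) = 0.25489 m.
v = −0.0656·181.8·0.89726·[1 + 0.0656·0.44151/0.25489] = -11.915 m/s.
|v| = 11.915 m/s = 11915 mm/s.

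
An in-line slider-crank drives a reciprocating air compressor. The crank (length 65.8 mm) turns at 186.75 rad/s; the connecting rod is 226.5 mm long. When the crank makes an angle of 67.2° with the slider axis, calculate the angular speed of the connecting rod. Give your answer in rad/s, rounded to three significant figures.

ω = 186.8 rad/s
The rod makes angle φ with the slider axis where L sinφ = r sinθ; differentiating, L cosφ·φ̇ = r ω cosθ.
L cosφ = √(L² − r² sin²θ) = 0.21823 m.
|ω_rod| = r ω |cosθ| / √(L² − r² sin²θ) = 0.0658·186.8·0.38752/0.21823 = 21.821 rad/s.

21.8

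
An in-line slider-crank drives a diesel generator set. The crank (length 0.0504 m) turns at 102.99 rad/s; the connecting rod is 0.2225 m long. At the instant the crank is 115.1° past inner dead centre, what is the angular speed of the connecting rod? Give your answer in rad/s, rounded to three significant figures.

ω = 103 rad/s
The rod makes angle φ with the slider axis where L sinφ = r sinθ; differentiating, L cosφ·φ̇ = r ω cosθ.
L cosφ = √(L² − r² sin²θ) = 0.21777 m.
|ω_rod| = r ω |cosθ| / √(L² − r² sin²θ) = 0.0504·103·0.42420/0.21777 = 10.111 rad/s.

10.1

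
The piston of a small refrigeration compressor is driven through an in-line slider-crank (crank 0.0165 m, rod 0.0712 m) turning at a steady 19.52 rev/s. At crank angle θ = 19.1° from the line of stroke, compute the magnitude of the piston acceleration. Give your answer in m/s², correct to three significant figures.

280

ω = 2π·19.5 = 122.6 rad/s
x(θ) = r cosθ + √(L² − r² sin²θ); with ω constant, a = ω²·d²x/dθ².
d²x/dθ² = −r cosθ − r²(cos2θ)/√u − r⁴ sin²2θ/(4u^{3/2}),  u = L² − r² sin²θ = 0.00504029 m².
Substituting r = 0.0165 m, L = 0.0712 m, θ = 19.1°: d²x/dθ² = -0.018625 m.
a = ω²·d²x/dθ² = (122.6)²·(-0.018625) = -280.17 m/s²;  |a| = 280.17 m/s².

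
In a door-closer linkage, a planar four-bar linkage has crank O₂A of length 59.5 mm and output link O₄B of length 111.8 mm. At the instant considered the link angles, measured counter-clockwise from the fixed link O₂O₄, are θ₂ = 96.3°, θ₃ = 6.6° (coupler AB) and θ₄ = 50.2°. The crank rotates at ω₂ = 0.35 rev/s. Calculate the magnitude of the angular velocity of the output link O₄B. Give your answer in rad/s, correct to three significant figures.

1.70

ω₂ = 2.199 rad/s (from 0.35 rev/s).
Differentiating the loop-closure r₂e^{iθ₂}+r₃e^{iθ₃}=r₁+r₄e^{iθ₄} gives r₂ω₂e^{iθ₂}+r₃ω₃e^{iθ₃}=r₄ω₄e^{iθ₄}.
Eliminating the other unknown: ω₄ = r₂ω₂ sin(θ₂−θ₃) / [r₄ sin(θ₄−θ₃)].
Numerator sine = +0.99999; denominator sine = +0.68962.
Result = 0.0595·2.199·(+0.99999) / (0.1118·(+0.68962)) = +1.6971 rad/s; magnitude 1.6971 rad/s.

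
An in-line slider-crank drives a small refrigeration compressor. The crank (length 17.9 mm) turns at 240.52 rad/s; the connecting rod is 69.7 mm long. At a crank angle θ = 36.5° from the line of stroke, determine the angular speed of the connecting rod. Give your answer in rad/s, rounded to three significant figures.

50.2

ω = 240.5 rad/s
The rod makes angle φ with the slider axis where L sinφ = r sinθ; differentiating, L cosφ·φ̇ = r ω cosθ.
L cosφ = √(L² − r² sin²θ) = 0.068882 m.
|ω_rod| = r ω |cosθ| / √(L² − r² sin²θ) = 0.0179·240.5·0.80386/0.068882 = 50.243 rad/s.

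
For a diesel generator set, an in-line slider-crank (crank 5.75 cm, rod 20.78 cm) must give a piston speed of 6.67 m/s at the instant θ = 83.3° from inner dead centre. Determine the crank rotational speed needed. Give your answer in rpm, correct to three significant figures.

For an in-line slider-crank, |v_piston| = rω|sinθ|·[1 + r cosθ/√(L² − r² sin²θ)].
With r = 0.0575 m, L = 0.2078 m, θ = 83.3°: the bracketed kinematic factor |dx/dθ| = 0.059025 m.
ω = v/|dx/dθ| = 6.67/0.059025 = 113 rad/s.
N = 60ω/(2π) = 1079.1 rpm.

1080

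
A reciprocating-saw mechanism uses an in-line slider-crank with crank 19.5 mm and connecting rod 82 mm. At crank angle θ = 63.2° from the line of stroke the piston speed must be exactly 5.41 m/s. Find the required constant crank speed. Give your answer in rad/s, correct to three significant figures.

280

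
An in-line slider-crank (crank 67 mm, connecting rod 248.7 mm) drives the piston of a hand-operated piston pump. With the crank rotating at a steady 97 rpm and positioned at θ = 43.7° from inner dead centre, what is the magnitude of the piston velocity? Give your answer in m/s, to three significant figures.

ω = 2π·97/60 = 10.16 rad/s
For an in-line slider-crank, x = r cosθ + √(L² − r² sin²θ), so v = −rω sinθ·[1 + r cosθ/√(L² − r² sin²θ)].
With r = 0.067 m, L = 0.2487 m, θ = 43.7°: √(L² − r² sin²θ) = 0.24435 m.
v = −0.067·10.16·0.69088·[1 + 0.067·0.72297/0.24435] = -0.5634 m/s.
|v| = 0.5634 m/s.

0.563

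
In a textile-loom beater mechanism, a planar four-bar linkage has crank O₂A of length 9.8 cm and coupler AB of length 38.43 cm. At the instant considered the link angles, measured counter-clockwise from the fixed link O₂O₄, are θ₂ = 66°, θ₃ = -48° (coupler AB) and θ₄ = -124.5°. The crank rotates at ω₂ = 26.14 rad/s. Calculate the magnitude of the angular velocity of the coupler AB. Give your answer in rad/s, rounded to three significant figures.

ω₂ = 26.14 rad/s
Differentiating the loop-closure r₂e^{iθ₂}+r₃e^{iθ₃}=r₁+r₄e^{iθ₄} gives r₂ω₂e^{iθ₂}+r₃ω₃e^{iθ₃}=r₄ω₄e^{iθ₄}.
Eliminating the other unknown: ω₃ = r₂ω₂ sin(θ₄−θ₂) / [r₃ sin(θ₃−θ₄)].
Numerator sine = +0.18224; denominator sine = +0.97237.
Result = 0.098·26.14·(+0.18224) / (0.3843·(+0.97237)) = +1.2493 rad/s; magnitude 1.2493 rad/s.

1.25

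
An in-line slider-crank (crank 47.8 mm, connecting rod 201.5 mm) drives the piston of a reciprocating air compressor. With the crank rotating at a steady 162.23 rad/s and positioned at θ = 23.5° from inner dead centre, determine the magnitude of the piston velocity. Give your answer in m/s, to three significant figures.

ω = 162.2 rad/s
For an in-line slider-crank, x = r cosθ + √(L² − r² sin²θ), so v = −rω sinθ·[1 + r cosθ/√(L² − r² sin²θ)].
With r = 0.0478 m, L = 0.2015 m, θ = 23.5°: √(L² − r² sin²θ) = 0.2006 m.
v = −0.0478·162.2·0.39875·[1 + 0.0478·0.91706/0.2006] = -3.7678 m/s.
|v| = 3.7678 m/s.

3.77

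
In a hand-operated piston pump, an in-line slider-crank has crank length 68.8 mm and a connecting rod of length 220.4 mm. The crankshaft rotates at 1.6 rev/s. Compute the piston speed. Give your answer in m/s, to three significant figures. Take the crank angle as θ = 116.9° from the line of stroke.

ω = 2π·1.6 = 10.05 rad/s
For an in-line slider-crank, x = r cosθ + √(L² − r² sin²θ), so v = −rω sinθ·[1 + r cosθ/√(L² − r² sin²θ)].
With r = 0.0688 m, L = 0.2204 m, θ = 116.9°: √(L² − r² sin²θ) = 0.21169 m.
v = −0.0688·10.05·0.89180·[1 + 0.0688·-0.45243/0.21169] = -0.52612 m/s.
|v| = 0.52612 m/s.

0.526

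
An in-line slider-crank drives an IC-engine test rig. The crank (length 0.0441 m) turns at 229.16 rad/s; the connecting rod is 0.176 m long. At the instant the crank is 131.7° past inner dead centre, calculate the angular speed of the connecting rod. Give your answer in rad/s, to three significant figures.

38.9

ω = 229.2 rad/s
The rod makes angle φ with the slider axis where L sinφ = r sinθ; differentiating, L cosφ·φ̇ = r ω cosθ.
L cosφ = √(L² − r² sin²θ) = 0.17289 m.
|ω_rod| = r ω |cosθ| / √(L² − r² sin²θ) = 0.0441·229.2·0.66523/0.17289 = 38.884 rad/s.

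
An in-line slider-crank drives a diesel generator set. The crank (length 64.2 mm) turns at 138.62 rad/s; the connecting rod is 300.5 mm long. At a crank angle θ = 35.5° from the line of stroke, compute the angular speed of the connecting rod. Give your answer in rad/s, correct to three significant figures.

ω = 138.6 rad/s
The rod makes angle φ with the slider axis where L sinφ = r sinθ; differentiating, L cosφ·φ̇ = r ω cosθ.
L cosφ = √(L² − r² sin²θ) = 0.29818 m.
|ω_rod| = r ω |cosθ| / √(L² − r² sin²θ) = 0.0642·138.6·0.81412/0.29818 = 24.298 rad/s.

24.3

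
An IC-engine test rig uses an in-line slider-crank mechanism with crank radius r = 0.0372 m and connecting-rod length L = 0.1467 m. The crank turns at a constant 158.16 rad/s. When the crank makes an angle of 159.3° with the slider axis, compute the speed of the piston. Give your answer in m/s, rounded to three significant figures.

ω = 158.2 rad/s
For an in-line slider-crank, x = r cosθ + √(L² − r² sin²θ), so v = −rω sinθ·[1 + r cosθ/√(L² − r² sin²θ)].
With r = 0.0372 m, L = 0.1467 m, θ = 159.3°: √(L² − r² sin²θ) = 0.14611 m.
v = −0.0372·158.2·0.35347·[1 + 0.0372·-0.93544/0.14611] = -1.5844 m/s.
|v| = 1.5844 m/s.

1.58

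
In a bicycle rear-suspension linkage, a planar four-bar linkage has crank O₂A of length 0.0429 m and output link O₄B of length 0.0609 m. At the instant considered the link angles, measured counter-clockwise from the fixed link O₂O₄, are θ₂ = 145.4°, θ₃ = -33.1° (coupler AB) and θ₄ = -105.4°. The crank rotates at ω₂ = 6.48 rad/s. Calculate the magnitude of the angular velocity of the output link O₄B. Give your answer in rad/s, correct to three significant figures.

0.125

ω₂ = 6.48 rad/s
Differentiating the loop-closure r₂e^{iθ₂}+r₃e^{iθ₃}=r₁+r₄e^{iθ₄} gives r₂ω₂e^{iθ₂}+r₃ω₃e^{iθ₃}=r₄ω₄e^{iθ₄}.
Eliminating the other unknown: ω₄ = r₂ω₂ sin(θ₂−θ₃) / [r₄ sin(θ₄−θ₃)].
Numerator sine = +0.02618; denominator sine = -0.95266.
Result = 0.0429·6.48·(+0.02618) / (0.0609·(-0.95266)) = -0.12543 rad/s; magnitude 0.12543 rad/s.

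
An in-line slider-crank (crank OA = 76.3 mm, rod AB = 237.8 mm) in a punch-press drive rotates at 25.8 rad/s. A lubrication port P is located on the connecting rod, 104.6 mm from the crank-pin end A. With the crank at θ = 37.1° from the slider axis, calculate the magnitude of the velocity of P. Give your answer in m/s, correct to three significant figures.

1.59

ω = 25.8 rad/s.  Crank-pin speed |V_A| = rω = 1.9685 m/s, perpendicular to OA.
Rod angle: sinφ = −(r/L) sinθ ⇒ φ = -11.160°; ω_rod = −rω cosθ/√(L²−r²sin²θ) = -6.7298 rad/s.
V_P = V_A + ω_rod × AP, with AP = 0.1046 m along the rod.
Components: V_Px = −rω sinθ − a·ω_rod·sinφ = -1.3237 m/s;  V_Py = rω cosθ + a·ω_rod·cosφ = +0.87945 m/s.
|V_P| = √(V_Px² + V_Py²) = 1.5892 m/s.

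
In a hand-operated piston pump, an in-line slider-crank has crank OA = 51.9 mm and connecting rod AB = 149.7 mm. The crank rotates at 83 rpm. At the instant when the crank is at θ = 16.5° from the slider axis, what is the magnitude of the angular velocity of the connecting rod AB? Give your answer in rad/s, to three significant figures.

2.90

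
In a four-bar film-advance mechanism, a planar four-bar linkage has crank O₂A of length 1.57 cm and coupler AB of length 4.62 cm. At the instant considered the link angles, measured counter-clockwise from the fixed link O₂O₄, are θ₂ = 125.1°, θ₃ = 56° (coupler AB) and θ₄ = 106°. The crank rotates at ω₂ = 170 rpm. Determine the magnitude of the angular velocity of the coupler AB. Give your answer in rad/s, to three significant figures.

ω₂ = 17.8 rad/s (from 170 rpm).
Differentiating the loop-closure r₂e^{iθ₂}+r₃e^{iθ₃}=r₁+r₄e^{iθ₄} gives r₂ω₂e^{iθ₂}+r₃ω₃e^{iθ₃}=r₄ω₄e^{iθ₄}.
Eliminating the other unknown: ω₃ = r₂ω₂ sin(θ₄−θ₂) / [r₃ sin(θ₃−θ₄)].
Numerator sine = -0.32722; denominator sine = -0.76604.
Result = 0.0157·17.8·(-0.32722) / (0.0462·(-0.76604)) = +2.5842 rad/s; magnitude 2.5842 rad/s.

2.58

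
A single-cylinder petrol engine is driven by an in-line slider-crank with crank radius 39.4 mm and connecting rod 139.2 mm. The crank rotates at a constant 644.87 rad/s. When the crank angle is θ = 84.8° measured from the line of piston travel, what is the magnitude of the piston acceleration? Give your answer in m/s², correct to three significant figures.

ω = 644.9 rad/s
x(θ) = r cosθ + √(L² − r² sin²θ); with ω constant, a = ω²·d²x/dθ².
d²x/dθ² = −r cosθ − r²(cos2θ)/√u − r⁴ sin²2θ/(4u^{3/2}),  u = L² − r² sin²θ = 0.017837 m².
Substituting r = 0.0394 m, L = 0.1392 m, θ = 84.8°: d²x/dθ² = +0.0078532 m.
a = ω²·d²x/dθ² = (644.9)²·(+0.0078532) = +3265.8 m/s²;  |a| = 3265.8 m/s².

3270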